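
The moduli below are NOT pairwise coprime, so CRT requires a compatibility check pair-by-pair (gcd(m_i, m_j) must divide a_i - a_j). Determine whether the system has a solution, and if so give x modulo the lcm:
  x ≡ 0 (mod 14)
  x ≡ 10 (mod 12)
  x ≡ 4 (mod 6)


Moduli 14, 12, 6 are not pairwise coprime, so CRT works modulo lcm(m_i) when all pairwise compatibility conditions hold.
Pairwise compatibility: gcd(m_i, m_j) must divide a_i - a_j for every pair.
Merge one congruence at a time:
  Start: x ≡ 0 (mod 14).
  Combine with x ≡ 10 (mod 12): gcd(14, 12) = 2; 10 - 0 = 10, which IS divisible by 2, so compatible.
    Write x = 0 + 14·t and substitute into x ≡ 10 (mod 12): 14·t ≡ 10 − 0 = 10 (mod 12).
    Divide the congruence (and modulus) by g = 2: 7·t ≡ 5 (mod 6).
    Reduce coefficients mod 6: 1·t ≡ 5 (mod 6).
    So t ≡ 5 (mod 6).
    Then x = 0 + 14·5 = 70, valid modulo lcm(14, 12) = 84: x ≡ 70 (mod 84).
  Combine with x ≡ 4 (mod 6): gcd(84, 6) = 6; 4 - 70 = -66, which IS divisible by 6, so compatible.
    Write x = 70 + 84·t and substitute into x ≡ 4 (mod 6): 84·t ≡ 4 − 70 = -66 (mod 6).
    Divide the congruence (and modulus) by g = 6: 14·t ≡ -11 (mod 1).
    Modulo 1 every t works; take t = 0.
    Then x = 70 + 84·0 = 70, valid modulo lcm(84, 6) = 84: x ≡ 70 (mod 84).
Verify: 70 mod 14 = 0, 70 mod 12 = 10, 70 mod 6 = 4.

x ≡ 70 (mod 84).


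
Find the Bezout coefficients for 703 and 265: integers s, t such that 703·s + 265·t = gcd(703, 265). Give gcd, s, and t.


Euclidean algorithm on (703, 265) — divide until remainder is 0:
  703 = 2 · 265 + 173
  265 = 1 · 173 + 92
  173 = 1 · 92 + 81
  92 = 1 · 81 + 11
  81 = 7 · 11 + 4
  11 = 2 · 4 + 3
  4 = 1 · 3 + 1
  3 = 3 · 1 + 0
gcd(703, 265) = 1.
Track Bezout coefficients alongside the remainders: start with r₀ = 703 = a·1 + b·0 (s = 1, t = 0) and r₁ = 265 = a·0 + b·1 (s = 0, t = 1); each new remainder r_{k+1} = r_{k-1} − q_k·r_k inherits s_{k+1} = s_{k-1} − q_k·s_k, t_{k+1} = t_{k-1} − q_k·t_k, so r_k = a·s_k + b·t_k at every step:
  q = 2: r = 173, s = 1 − 2·0 = 1, t = 0 − 2·1 = -2  (check: 703·1 + 265·(-2) = 173)
  q = 1: r = 92, s = 0 − 1·1 = -1, t = 1 − 1·(-2) = 3  (check: 703·(-1) + 265·3 = 92)
  q = 1: r = 81, s = 1 − 1·(-1) = 2, t = -2 − 1·3 = -5  (check: 703·2 + 265·(-5) = 81)
  q = 1: r = 11, s = -1 − 1·2 = -3, t = 3 − 1·(-5) = 8  (check: 703·(-3) + 265·8 = 11)
  q = 7: r = 4, s = 2 − 7·(-3) = 23, t = -5 − 7·8 = -61  (check: 703·23 + 265·(-61) = 4)
  q = 2: r = 3, s = -3 − 2·23 = -49, t = 8 − 2·(-61) = 130  (check: 703·(-49) + 265·130 = 3)
  q = 1: r = 1, s = 23 − 1·(-49) = 72, t = -61 − 1·130 = -191  (check: 703·72 + 265·(-191) = 1)
The row with r = 1 (the gcd) gives the Bezout coefficients s = 72, t = -191.
Result: 703 · (72) + 265 · (-191) = 1.

gcd(703, 265) = 1; s = 72, t = -191 (check: 703·72 + 265·(-191) = 1).


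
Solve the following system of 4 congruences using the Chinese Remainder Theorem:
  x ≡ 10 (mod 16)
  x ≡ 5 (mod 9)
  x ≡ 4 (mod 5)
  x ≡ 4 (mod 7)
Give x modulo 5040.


Product of moduli M = 16 · 9 · 5 · 7 = 5040.
Merge one congruence at a time:
  Start: x ≡ 10 (mod 16).
  Combine with x ≡ 5 (mod 9); new modulus lcm = 144.
    Write x = 10 + 16·t and substitute into x ≡ 5 (mod 9): 16·t ≡ 5 − 10 = -5 (mod 9).
    Reduce coefficients mod 9: 7·t ≡ 4 (mod 9).
    The inverse of 7 mod 9 is 4 (since 7·4 = 28 = 3·9 + 1), so t ≡ 4·4 = 16 ≡ 7 (mod 9).
    Then x = 10 + 16·7 = 122, valid modulo lcm(16, 9) = 144: x ≡ 122 (mod 144).
  Combine with x ≡ 4 (mod 5); new modulus lcm = 720.
    Write x = 122 + 144·t and substitute into x ≡ 4 (mod 5): 144·t ≡ 4 − 122 = -118 (mod 5).
    Reduce coefficients mod 5: 4·t ≡ 2 (mod 5).
    The inverse of 4 mod 5 is 4 (since 4·4 = 16 = 3·5 + 1), so t ≡ 4·2 = 8 ≡ 3 (mod 5).
    Then x = 122 + 144·3 = 554, valid modulo lcm(144, 5) = 720: x ≡ 554 (mod 720).
  Combine with x ≡ 4 (mod 7); new modulus lcm = 5040.
    Write x = 554 + 720·t and substitute into x ≡ 4 (mod 7): 720·t ≡ 4 − 554 = -550 (mod 7).
    Reduce coefficients mod 7: 6·t ≡ 3 (mod 7).
    The inverse of 6 mod 7 is 6 (since 6·6 = 36 = 5·7 + 1), so t ≡ 6·3 = 18 ≡ 4 (mod 7).
    Then x = 554 + 720·4 = 3434, valid modulo lcm(720, 7) = 5040: x ≡ 3434 (mod 5040).
Verify against each original: 3434 mod 16 = 10, 3434 mod 9 = 5, 3434 mod 5 = 4, 3434 mod 7 = 4.

x ≡ 3434 (mod 5040).


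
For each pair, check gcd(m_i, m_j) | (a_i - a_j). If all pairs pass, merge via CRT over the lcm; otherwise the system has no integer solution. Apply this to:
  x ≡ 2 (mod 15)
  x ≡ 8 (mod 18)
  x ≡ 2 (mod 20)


Moduli 15, 18, 20 are not pairwise coprime, so CRT works modulo lcm(m_i) when all pairwise compatibility conditions hold.
Pairwise compatibility: gcd(m_i, m_j) must divide a_i - a_j for every pair.
Merge one congruence at a time:
  Start: x ≡ 2 (mod 15).
  Combine with x ≡ 8 (mod 18): gcd(15, 18) = 3; 8 - 2 = 6, which IS divisible by 3, so compatible.
    Write x = 2 + 15·t and substitute into x ≡ 8 (mod 18): 15·t ≡ 8 − 2 = 6 (mod 18).
    Divide the congruence (and modulus) by g = 3: 5·t ≡ 2 (mod 6).
    The inverse of 5 mod 6 is 5 (since 5·5 = 25 = 4·6 + 1), so t ≡ 5·2 = 10 ≡ 4 (mod 6).
    Then x = 2 + 15·4 = 62, valid modulo lcm(15, 18) = 90: x ≡ 62 (mod 90).
  Combine with x ≡ 2 (mod 20): gcd(90, 20) = 10; 2 - 62 = -60, which IS divisible by 10, so compatible.
    Write x = 62 + 90·t and substitute into x ≡ 2 (mod 20): 90·t ≡ 2 − 62 = -60 (mod 20).
    Divide the congruence (and modulus) by g = 10: 9·t ≡ -6 (mod 2).
    Reduce coefficients mod 2: 1·t ≡ 0 (mod 2).
    So t ≡ 0 (mod 2).
    Then x = 62 + 90·0 = 62, valid modulo lcm(90, 20) = 180: x ≡ 62 (mod 180).
Verify: 62 mod 15 = 2, 62 mod 18 = 8, 62 mod 20 = 2.

x ≡ 62 (mod 180).


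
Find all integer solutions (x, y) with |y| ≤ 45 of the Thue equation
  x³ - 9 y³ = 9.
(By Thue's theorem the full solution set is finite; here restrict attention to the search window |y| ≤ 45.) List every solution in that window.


The equation is x³ - 9y³ = 9. For fixed y, x³ = 9·y³ + 9, so a solution requires the RHS to be a perfect cube.
Strategy: iterate y from -45 to 45, compute RHS = 9·y³ + 9, and check whether it is a (positive or negative) perfect cube.
Check small values of y:
  y = 0: RHS = 9 is not a perfect cube.
  y = 1: RHS = 18 is not a perfect cube.
  y = -1: RHS = 0 = (0)³ ⇒ x = 0 works.
  y = 2: RHS = 81 is not a perfect cube.
  y = -2: RHS = -63 is not a perfect cube.
  y = 3: RHS = 252 is not a perfect cube.
  y = -3: RHS = -234 is not a perfect cube.
Continuing the search up to |y| = 45 finds no further solutions beyond those listed.
Collected solutions: (0, -1).

Solutions (with |y| ≤ 45): (0, -1).


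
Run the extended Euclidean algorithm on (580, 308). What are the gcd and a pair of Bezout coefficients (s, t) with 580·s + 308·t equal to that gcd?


Euclidean algorithm on (580, 308) — divide until remainder is 0:
  580 = 1 · 308 + 272
  308 = 1 · 272 + 36
  272 = 7 · 36 + 20
  36 = 1 · 20 + 16
  20 = 1 · 16 + 4
  16 = 4 · 4 + 0
gcd(580, 308) = 4.
Track Bezout coefficients alongside the remainders: start with r₀ = 580 = a·1 + b·0 (s = 1, t = 0) and r₁ = 308 = a·0 + b·1 (s = 0, t = 1); each new remainder r_{k+1} = r_{k-1} − q_k·r_k inherits s_{k+1} = s_{k-1} − q_k·s_k, t_{k+1} = t_{k-1} − q_k·t_k, so r_k = a·s_k + b·t_k at every step:
  q = 1: r = 272, s = 1 − 1·0 = 1, t = 0 − 1·1 = -1  (check: 580·1 + 308·(-1) = 272)
  q = 1: r = 36, s = 0 − 1·1 = -1, t = 1 − 1·(-1) = 2  (check: 580·(-1) + 308·2 = 36)
  q = 7: r = 20, s = 1 − 7·(-1) = 8, t = -1 − 7·2 = -15  (check: 580·8 + 308·(-15) = 20)
  q = 1: r = 16, s = -1 − 1·8 = -9, t = 2 − 1·(-15) = 17  (check: 580·(-9) + 308·17 = 16)
  q = 1: r = 4, s = 8 − 1·(-9) = 17, t = -15 − 1·17 = -32  (check: 580·17 + 308·(-32) = 4)
The row with r = 4 (the gcd) gives the Bezout coefficients s = 17, t = -32.
Result: 580 · (17) + 308 · (-32) = 4.

gcd(580, 308) = 4; s = 17, t = -32 (check: 580·17 + 308·(-32) = 4).


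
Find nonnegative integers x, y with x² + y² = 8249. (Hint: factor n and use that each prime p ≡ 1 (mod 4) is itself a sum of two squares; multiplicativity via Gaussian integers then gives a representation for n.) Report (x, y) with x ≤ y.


Step 1: Factor n = 8249 = 73 · 113.
Step 2: Check the mod-4 condition on each prime factor: 73 ≡ 1 (mod 4), exponent 1; 113 ≡ 1 (mod 4), exponent 1.
All primes ≡ 3 (mod 4) appear to even exponent (or don't appear), so by the two-squares theorem n IS expressible as a sum of two squares.
Step 3: Build a representation. Here n = 73 · 113 is a product of primes ≡ 1 (mod 4). Each prime p ≡ 1 (mod 4) is itself a sum of two squares; find a² by testing p − a² for a perfect square:
  73: 73 − 1² = 72, 73 − 2² = 69, 73 − 3² = 64 = 8² ⇒ 73 = 3² + 8².
  113: 113 − 1² = 112, 113 − 2² = 109, 113 − 3² = 104, 113 − 4² = 97, 113 − 5² = 88, 113 − 6² = 77, 113 − 7² = 64 = 8² ⇒ 113 = 7² + 8².
  Combine using the Brahmagupta–Fibonacci identity (a² + b²)(c² + d²) = (ac − bd)² + (ad + bc)² = (ac + bd)² + (ad − bc)²:
  73 · 113 = 8249: from (3² + 8²)(7² + 8²), take (3·7 − 8·8, 3·8 + 8·7) = (21 − 64, 24 + 56) = (-43, 80); dropping signs (only squares matter) gives (43, 80); check 43² + 80² = 1849 + 6400 = 8249 ✓.
Step 4: Order so x ≤ y and verify: 43² + 80² = 1849 + 6400 = 8249 = n. ✓

n = 8249 = 43² + 80² (one valid representation with x ≤ y).


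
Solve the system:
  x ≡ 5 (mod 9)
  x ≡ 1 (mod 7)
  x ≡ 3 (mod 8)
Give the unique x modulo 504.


Moduli 9, 7, 8 are pairwise coprime; by CRT there is a unique solution modulo M = 9 · 7 · 8 = 504.
Solve pairwise, accumulating the modulus:
  Start with x ≡ 5 (mod 9).
  Combine with x ≡ 1 (mod 7): since gcd(9, 7) = 1, we get a unique residue mod 63.
    Write x = 5 + 9·t and substitute into x ≡ 1 (mod 7): 9·t ≡ 1 − 5 = -4 (mod 7).
    Reduce coefficients mod 7: 2·t ≡ 3 (mod 7).
    The inverse of 2 mod 7 is 4 (since 2·4 = 8 = 1·7 + 1), so t ≡ 4·3 = 12 ≡ 5 (mod 7).
    Then x = 5 + 9·5 = 50, valid modulo lcm(9, 7) = 63: x ≡ 50 (mod 63).
  Combine with x ≡ 3 (mod 8): since gcd(63, 8) = 1, we get a unique residue mod 504.
    Write x = 50 + 63·t and substitute into x ≡ 3 (mod 8): 63·t ≡ 3 − 50 = -47 (mod 8).
    Reduce coefficients mod 8: 7·t ≡ 1 (mod 8).
    The inverse of 7 mod 8 is 7 (since 7·7 = 49 = 6·8 + 1), so t ≡ 7·1 = 7 ≡ 7 (mod 8).
    Then x = 50 + 63·7 = 491, valid modulo lcm(63, 8) = 504: x ≡ 491 (mod 504).
Verify: 491 mod 9 = 5 ✓, 491 mod 7 = 1 ✓, 491 mod 8 = 3 ✓.

x ≡ 491 (mod 504).


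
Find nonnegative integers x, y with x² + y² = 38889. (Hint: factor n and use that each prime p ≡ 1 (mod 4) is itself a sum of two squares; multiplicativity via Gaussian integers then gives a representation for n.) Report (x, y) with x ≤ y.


Step 1: Factor n = 38889 = 3^2 · 29 · 149.
Step 2: Check the mod-4 condition on each prime factor: 3 ≡ 3 (mod 4), exponent 2 (must be even); 29 ≡ 1 (mod 4), exponent 1; 149 ≡ 1 (mod 4), exponent 1.
All primes ≡ 3 (mod 4) appear to even exponent (or don't appear), so by the two-squares theorem n IS expressible as a sum of two squares.
Step 3: Build a representation. Group n = k² · m with k = 3 and m = 29 · 149 = 4321 (a product of primes ≡ 1 (mod 4)); a representation of m scales to one of n via (k·x)² + (k·y)² = k²(x² + y²). Each prime p ≡ 1 (mod 4) is itself a sum of two squares; find a² by testing p − a² for a perfect square:
  29: 29 − 1² = 28, 29 − 2² = 25 = 5² ⇒ 29 = 2² + 5².
  149: 149 − 1² = 148, 149 − 2² = 145, 149 − 3² = 140, 149 − 4² = 133, 149 − 5² = 124, 149 − 6² = 113, 149 − 7² = 100 = 10² ⇒ 149 = 7² + 10².
  Combine using the Brahmagupta–Fibonacci identity (a² + b²)(c² + d²) = (ac − bd)² + (ad + bc)² = (ac + bd)² + (ad − bc)²:
  29 · 149 = 4321: from (2² + 5²)(7² + 10²), take (2·7 − 5·10, 2·10 + 5·7) = (14 − 50, 20 + 35) = (-36, 55); dropping signs (only squares matter) gives (36, 55); check 36² + 55² = 1296 + 3025 = 4321 ✓.
  Scale by k = 3: (3·36, 3·55) = (108, 165).
Step 4: Order so x ≤ y and verify: 108² + 165² = 11664 + 27225 = 38889 = n. ✓

n = 38889 = 108² + 165² (one valid representation with x ≤ y).


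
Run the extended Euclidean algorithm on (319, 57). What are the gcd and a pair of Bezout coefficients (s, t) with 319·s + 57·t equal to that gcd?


Euclidean algorithm on (319, 57) — divide until remainder is 0:
  319 = 5 · 57 + 34
  57 = 1 · 34 + 23
  34 = 1 · 23 + 11
  23 = 2 · 11 + 1
  11 = 11 · 1 + 0
gcd(319, 57) = 1.
Track Bezout coefficients alongside the remainders: start with r₀ = 319 = a·1 + b·0 (s = 1, t = 0) and r₁ = 57 = a·0 + b·1 (s = 0, t = 1); each new remainder r_{k+1} = r_{k-1} − q_k·r_k inherits s_{k+1} = s_{k-1} − q_k·s_k, t_{k+1} = t_{k-1} − q_k·t_k, so r_k = a·s_k + b·t_k at every step:
  q = 5: r = 34, s = 1 − 5·0 = 1, t = 0 − 5·1 = -5  (check: 319·1 + 57·(-5) = 34)
  q = 1: r = 23, s = 0 − 1·1 = -1, t = 1 − 1·(-5) = 6  (check: 319·(-1) + 57·6 = 23)
  q = 1: r = 11, s = 1 − 1·(-1) = 2, t = -5 − 1·6 = -11  (check: 319·2 + 57·(-11) = 11)
  q = 2: r = 1, s = -1 − 2·2 = -5, t = 6 − 2·(-11) = 28  (check: 319·(-5) + 57·28 = 1)
The row with r = 1 (the gcd) gives the Bezout coefficients s = -5, t = 28.
Result: 319 · (-5) + 57 · (28) = 1.

gcd(319, 57) = 1; s = -5, t = 28 (check: 319·(-5) + 57·28 = 1).


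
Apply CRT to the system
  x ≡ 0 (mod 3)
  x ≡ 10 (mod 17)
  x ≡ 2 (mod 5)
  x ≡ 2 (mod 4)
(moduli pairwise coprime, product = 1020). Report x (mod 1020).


Product of moduli M = 3 · 17 · 5 · 4 = 1020.
Merge one congruence at a time:
  Start: x ≡ 0 (mod 3).
  Combine with x ≡ 10 (mod 17); new modulus lcm = 51.
    Write x = 0 + 3·t and substitute into x ≡ 10 (mod 17): 3·t ≡ 10 − 0 = 10 (mod 17).
    The inverse of 3 mod 17 is 6 (since 3·6 = 18 = 1·17 + 1), so t ≡ 6·10 = 60 ≡ 9 (mod 17).
    Then x = 0 + 3·9 = 27, valid modulo lcm(3, 17) = 51: x ≡ 27 (mod 51).
  Combine with x ≡ 2 (mod 5); new modulus lcm = 255.
    Write x = 27 + 51·t and substitute into x ≡ 2 (mod 5): 51·t ≡ 2 − 27 = -25 (mod 5).
    Reduce coefficients mod 5: 1·t ≡ 0 (mod 5).
    So t ≡ 0 (mod 5).
    Then x = 27 + 51·0 = 27, valid modulo lcm(51, 5) = 255: x ≡ 27 (mod 255).
  Combine with x ≡ 2 (mod 4); new modulus lcm = 1020.
    Write x = 27 + 255·t and substitute into x ≡ 2 (mod 4): 255·t ≡ 2 − 27 = -25 (mod 4).
    Reduce coefficients mod 4: 3·t ≡ 3 (mod 4).
    The inverse of 3 mod 4 is 3 (since 3·3 = 9 = 2·4 + 1), so t ≡ 3·3 = 9 ≡ 1 (mod 4).
    Then x = 27 + 255·1 = 282, valid modulo lcm(255, 4) = 1020: x ≡ 282 (mod 1020).
Verify against each original: 282 mod 3 = 0, 282 mod 17 = 10, 282 mod 5 = 2, 282 mod 4 = 2.

x ≡ 282 (mod 1020).


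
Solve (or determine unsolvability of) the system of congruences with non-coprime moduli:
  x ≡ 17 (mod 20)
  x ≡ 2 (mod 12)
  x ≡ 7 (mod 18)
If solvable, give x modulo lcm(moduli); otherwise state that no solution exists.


Moduli 20, 12, 18 are not pairwise coprime, so CRT works modulo lcm(m_i) when all pairwise compatibility conditions hold.
Pairwise compatibility: gcd(m_i, m_j) must divide a_i - a_j for every pair.
Merge one congruence at a time:
  Start: x ≡ 17 (mod 20).
  Combine with x ≡ 2 (mod 12): gcd(20, 12) = 4, and 2 - 17 = -15 is NOT divisible by 4.
    ⇒ system is inconsistent (no integer solution).

No solution (the system is inconsistent).


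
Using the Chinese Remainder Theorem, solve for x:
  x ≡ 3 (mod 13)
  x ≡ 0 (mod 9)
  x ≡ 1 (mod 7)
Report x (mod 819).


Moduli 13, 9, 7 are pairwise coprime; by CRT there is a unique solution modulo M = 13 · 9 · 7 = 819.
Solve pairwise, accumulating the modulus:
  Start with x ≡ 3 (mod 13).
  Combine with x ≡ 0 (mod 9): since gcd(13, 9) = 1, we get a unique residue mod 117.
    Write x = 3 + 13·t and substitute into x ≡ 0 (mod 9): 13·t ≡ 0 − 3 = -3 (mod 9).
    Reduce coefficients mod 9: 4·t ≡ 6 (mod 9).
    The inverse of 4 mod 9 is 7 (since 4·7 = 28 = 3·9 + 1), so t ≡ 7·6 = 42 ≡ 6 (mod 9).
    Then x = 3 + 13·6 = 81, valid modulo lcm(13, 9) = 117: x ≡ 81 (mod 117).
  Combine with x ≡ 1 (mod 7): since gcd(117, 7) = 1, we get a unique residue mod 819.
    Write x = 81 + 117·t and substitute into x ≡ 1 (mod 7): 117·t ≡ 1 − 81 = -80 (mod 7).
    Reduce coefficients mod 7: 5·t ≡ 4 (mod 7).
    The inverse of 5 mod 7 is 3 (since 5·3 = 15 = 2·7 + 1), so t ≡ 3·4 = 12 ≡ 5 (mod 7).
    Then x = 81 + 117·5 = 666, valid modulo lcm(117, 7) = 819: x ≡ 666 (mod 819).
Verify: 666 mod 13 = 3 ✓, 666 mod 9 = 0 ✓, 666 mod 7 = 1 ✓.

x ≡ 666 (mod 819).


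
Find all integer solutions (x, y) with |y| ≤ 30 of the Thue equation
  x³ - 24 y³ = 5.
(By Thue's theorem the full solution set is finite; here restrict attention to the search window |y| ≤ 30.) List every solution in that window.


The equation is x³ - 24y³ = 5. For fixed y, x³ = 24·y³ + 5, so a solution requires the RHS to be a perfect cube.
Strategy: iterate y from -30 to 30, compute RHS = 24·y³ + 5, and check whether it is a (positive or negative) perfect cube.
Check small values of y:
  y = 0: RHS = 5 is not a perfect cube.
  y = 1: RHS = 29 is not a perfect cube.
  y = -1: RHS = -19 is not a perfect cube.
  y = 2: RHS = 197 is not a perfect cube.
  y = -2: RHS = -187 is not a perfect cube.
  y = 3: RHS = 653 is not a perfect cube.
  y = -3: RHS = -643 is not a perfect cube.
Continuing the search up to |y| = 30 finds no solutions either.
No (x, y) in the scanned range satisfies the equation.

No integer solutions with |y| ≤ 30.


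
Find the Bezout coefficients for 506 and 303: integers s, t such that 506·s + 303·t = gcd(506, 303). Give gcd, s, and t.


Euclidean algorithm on (506, 303) — divide until remainder is 0:
  506 = 1 · 303 + 203
  303 = 1 · 203 + 100
  203 = 2 · 100 + 3
  100 = 33 · 3 + 1
  3 = 3 · 1 + 0
gcd(506, 303) = 1.
Track Bezout coefficients alongside the remainders: start with r₀ = 506 = a·1 + b·0 (s = 1, t = 0) and r₁ = 303 = a·0 + b·1 (s = 0, t = 1); each new remainder r_{k+1} = r_{k-1} − q_k·r_k inherits s_{k+1} = s_{k-1} − q_k·s_k, t_{k+1} = t_{k-1} − q_k·t_k, so r_k = a·s_k + b·t_k at every step:
  q = 1: r = 203, s = 1 − 1·0 = 1, t = 0 − 1·1 = -1  (check: 506·1 + 303·(-1) = 203)
  q = 1: r = 100, s = 0 − 1·1 = -1, t = 1 − 1·(-1) = 2  (check: 506·(-1) + 303·2 = 100)
  q = 2: r = 3, s = 1 − 2·(-1) = 3, t = -1 − 2·2 = -5  (check: 506·3 + 303·(-5) = 3)
  q = 33: r = 1, s = -1 − 33·3 = -100, t = 2 − 33·(-5) = 167  (check: 506·(-100) + 303·167 = 1)
The row with r = 1 (the gcd) gives the Bezout coefficients s = -100, t = 167.
Result: 506 · (-100) + 303 · (167) = 1.

gcd(506, 303) = 1; s = -100, t = 167 (check: 506·(-100) + 303·167 = 1).


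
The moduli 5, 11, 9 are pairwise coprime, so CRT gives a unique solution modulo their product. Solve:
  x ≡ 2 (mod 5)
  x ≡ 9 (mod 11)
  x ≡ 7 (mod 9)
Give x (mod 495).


Moduli 5, 11, 9 are pairwise coprime; by CRT there is a unique solution modulo M = 5 · 11 · 9 = 495.
Solve pairwise, accumulating the modulus:
  Start with x ≡ 2 (mod 5).
  Combine with x ≡ 9 (mod 11): since gcd(5, 11) = 1, we get a unique residue mod 55.
    Write x = 2 + 5·t and substitute into x ≡ 9 (mod 11): 5·t ≡ 9 − 2 = 7 (mod 11).
    The inverse of 5 mod 11 is 9 (since 5·9 = 45 = 4·11 + 1), so t ≡ 9·7 = 63 ≡ 8 (mod 11).
    Then x = 2 + 5·8 = 42, valid modulo lcm(5, 11) = 55: x ≡ 42 (mod 55).
  Combine with x ≡ 7 (mod 9): since gcd(55, 9) = 1, we get a unique residue mod 495.
    Write x = 42 + 55·t and substitute into x ≡ 7 (mod 9): 55·t ≡ 7 − 42 = -35 (mod 9).
    Reduce coefficients mod 9: 1·t ≡ 1 (mod 9).
    So t ≡ 1 (mod 9).
    Then x = 42 + 55·1 = 97, valid modulo lcm(55, 9) = 495: x ≡ 97 (mod 495).
Verify: 97 mod 5 = 2 ✓, 97 mod 11 = 9 ✓, 97 mod 9 = 7 ✓.

x ≡ 97 (mod 495).


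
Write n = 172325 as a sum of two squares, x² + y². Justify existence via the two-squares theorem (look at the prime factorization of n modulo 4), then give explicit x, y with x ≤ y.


Step 1: Factor n = 172325 = 5^2 · 61 · 113.
Step 2: Check the mod-4 condition on each prime factor: 5 ≡ 1 (mod 4), exponent 2; 61 ≡ 1 (mod 4), exponent 1; 113 ≡ 1 (mod 4), exponent 1.
All primes ≡ 3 (mod 4) appear to even exponent (or don't appear), so by the two-squares theorem n IS expressible as a sum of two squares.
Step 3: Build a representation. Group n = k² · m with k = 5 and m = 61 · 113 = 6893 (a product of primes ≡ 1 (mod 4)); a representation of m scales to one of n via (k·x)² + (k·y)² = k²(x² + y²). Each prime p ≡ 1 (mod 4) is itself a sum of two squares; find a² by testing p − a² for a perfect square:
  61: 61 − 1² = 60, 61 − 2² = 57, 61 − 3² = 52, 61 − 4² = 45, 61 − 5² = 36 = 6² ⇒ 61 = 5² + 6².
  113: 113 − 1² = 112, 113 − 2² = 109, 113 − 3² = 104, 113 − 4² = 97, 113 − 5² = 88, 113 − 6² = 77, 113 − 7² = 64 = 8² ⇒ 113 = 7² + 8².
  Combine using the Brahmagupta–Fibonacci identity (a² + b²)(c² + d²) = (ac − bd)² + (ad + bc)² = (ac + bd)² + (ad − bc)²:
  61 · 113 = 6893: from (5² + 6²)(7² + 8²), take (5·7 − 6·8, 5·8 + 6·7) = (35 − 48, 40 + 42) = (-13, 82); dropping signs (only squares matter) gives (13, 82); check 13² + 82² = 169 + 6724 = 6893 ✓.
  Scale by k = 5: (5·13, 5·82) = (65, 410).
Step 4: Order so x ≤ y and verify: 65² + 410² = 4225 + 168100 = 172325 = n. ✓

n = 172325 = 65² + 410² (one valid representation with x ≤ y).


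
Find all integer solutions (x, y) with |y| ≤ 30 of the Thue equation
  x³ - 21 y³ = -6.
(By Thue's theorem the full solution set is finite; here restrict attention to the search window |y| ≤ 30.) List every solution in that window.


The equation is x³ - 21y³ = -6. For fixed y, x³ = 21·y³ − 6, so a solution requires the RHS to be a perfect cube.
Strategy: iterate y from -30 to 30, compute RHS = 21·y³ − 6, and check whether it is a (positive or negative) perfect cube.
Check small values of y:
  y = 0: RHS = -6 is not a perfect cube.
  y = 1: RHS = 15 is not a perfect cube.
  y = -1: RHS = -27 = (-3)³ ⇒ x = -3 works.
  y = 2: RHS = 162 is not a perfect cube.
  y = -2: RHS = -174 is not a perfect cube.
  y = 3: RHS = 561 is not a perfect cube.
  y = -3: RHS = -573 is not a perfect cube.
Continuing the search up to |y| = 30 finds no further solutions beyond those listed.
Collected solutions: (-3, -1).

Solutions (with |y| ≤ 30): (-3, -1).


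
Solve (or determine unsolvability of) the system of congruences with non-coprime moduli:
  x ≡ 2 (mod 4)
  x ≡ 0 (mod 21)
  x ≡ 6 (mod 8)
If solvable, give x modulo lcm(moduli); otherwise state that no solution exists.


Moduli 4, 21, 8 are not pairwise coprime, so CRT works modulo lcm(m_i) when all pairwise compatibility conditions hold.
Pairwise compatibility: gcd(m_i, m_j) must divide a_i - a_j for every pair.
Merge one congruence at a time:
  Start: x ≡ 2 (mod 4).
  Combine with x ≡ 0 (mod 21): gcd(4, 21) = 1; 0 - 2 = -2, which IS divisible by 1, so compatible.
    Write x = 2 + 4·t and substitute into x ≡ 0 (mod 21): 4·t ≡ 0 − 2 = -2 (mod 21).
    Reduce coefficients mod 21: 4·t ≡ 19 (mod 21).
    The inverse of 4 mod 21 is 16 (since 4·16 = 64 = 3·21 + 1), so t ≡ 16·19 = 304 ≡ 10 (mod 21).
    Then x = 2 + 4·10 = 42, valid modulo lcm(4, 21) = 84: x ≡ 42 (mod 84).
  Combine with x ≡ 6 (mod 8): gcd(84, 8) = 4; 6 - 42 = -36, which IS divisible by 4, so compatible.
    Write x = 42 + 84·t and substitute into x ≡ 6 (mod 8): 84·t ≡ 6 − 42 = -36 (mod 8).
    Divide the congruence (and modulus) by g = 4: 21·t ≡ -9 (mod 2).
    Reduce coefficients mod 2: 1·t ≡ 1 (mod 2).
    So t ≡ 1 (mod 2).
    Then x = 42 + 84·1 = 126, valid modulo lcm(84, 8) = 168: x ≡ 126 (mod 168).
Verify: 126 mod 4 = 2, 126 mod 21 = 0, 126 mod 8 = 6.

x ≡ 126 (mod 168).


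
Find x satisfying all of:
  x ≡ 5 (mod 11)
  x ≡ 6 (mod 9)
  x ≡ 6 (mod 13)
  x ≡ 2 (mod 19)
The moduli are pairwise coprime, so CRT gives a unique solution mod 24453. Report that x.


Product of moduli M = 11 · 9 · 13 · 19 = 24453.
Merge one congruence at a time:
  Start: x ≡ 5 (mod 11).
  Combine with x ≡ 6 (mod 9); new modulus lcm = 99.
    Write x = 5 + 11·t and substitute into x ≡ 6 (mod 9): 11·t ≡ 6 − 5 = 1 (mod 9).
    Reduce coefficients mod 9: 2·t ≡ 1 (mod 9).
    The inverse of 2 mod 9 is 5 (since 2·5 = 10 = 1·9 + 1), so t ≡ 5·1 = 5 ≡ 5 (mod 9).
    Then x = 5 + 11·5 = 60, valid modulo lcm(11, 9) = 99: x ≡ 60 (mod 99).
  Combine with x ≡ 6 (mod 13); new modulus lcm = 1287.
    Write x = 60 + 99·t and substitute into x ≡ 6 (mod 13): 99·t ≡ 6 − 60 = -54 (mod 13).
    Reduce coefficients mod 13: 8·t ≡ 11 (mod 13).
    The inverse of 8 mod 13 is 5 (since 8·5 = 40 = 3·13 + 1), so t ≡ 5·11 = 55 ≡ 3 (mod 13).
    Then x = 60 + 99·3 = 357, valid modulo lcm(99, 13) = 1287: x ≡ 357 (mod 1287).
  Combine with x ≡ 2 (mod 19); new modulus lcm = 24453.
    Write x = 357 + 1287·t and substitute into x ≡ 2 (mod 19): 1287·t ≡ 2 − 357 = -355 (mod 19).
    Reduce coefficients mod 19: 14·t ≡ 6 (mod 19).
    The inverse of 14 mod 19 is 15 (since 14·15 = 210 = 11·19 + 1), so t ≡ 15·6 = 90 ≡ 14 (mod 19).
    Then x = 357 + 1287·14 = 18375, valid modulo lcm(1287, 19) = 24453: x ≡ 18375 (mod 24453).
Verify against each original: 18375 mod 11 = 5, 18375 mod 9 = 6, 18375 mod 13 = 6, 18375 mod 19 = 2.

x ≡ 18375 (mod 24453).


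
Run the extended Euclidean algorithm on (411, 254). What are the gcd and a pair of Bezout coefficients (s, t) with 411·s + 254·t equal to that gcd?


Euclidean algorithm on (411, 254) — divide until remainder is 0:
  411 = 1 · 254 + 157
  254 = 1 · 157 + 97
  157 = 1 · 97 + 60
  97 = 1 · 60 + 37
  60 = 1 · 37 + 23
  37 = 1 · 23 + 14
  23 = 1 · 14 + 9
  14 = 1 · 9 + 5
  9 = 1 · 5 + 4
  5 = 1 · 4 + 1
  4 = 4 · 1 + 0
gcd(411, 254) = 1.
Track Bezout coefficients alongside the remainders: start with r₀ = 411 = a·1 + b·0 (s = 1, t = 0) and r₁ = 254 = a·0 + b·1 (s = 0, t = 1); each new remainder r_{k+1} = r_{k-1} − q_k·r_k inherits s_{k+1} = s_{k-1} − q_k·s_k, t_{k+1} = t_{k-1} − q_k·t_k, so r_k = a·s_k + b·t_k at every step:
  q = 1: r = 157, s = 1 − 1·0 = 1, t = 0 − 1·1 = -1  (check: 411·1 + 254·(-1) = 157)
  q = 1: r = 97, s = 0 − 1·1 = -1, t = 1 − 1·(-1) = 2  (check: 411·(-1) + 254·2 = 97)
  q = 1: r = 60, s = 1 − 1·(-1) = 2, t = -1 − 1·2 = -3  (check: 411·2 + 254·(-3) = 60)
  q = 1: r = 37, s = -1 − 1·2 = -3, t = 2 − 1·(-3) = 5  (check: 411·(-3) + 254·5 = 37)
  q = 1: r = 23, s = 2 − 1·(-3) = 5, t = -3 − 1·5 = -8  (check: 411·5 + 254·(-8) = 23)
  q = 1: r = 14, s = -3 − 1·5 = -8, t = 5 − 1·(-8) = 13  (check: 411·(-8) + 254·13 = 14)
  q = 1: r = 9, s = 5 − 1·(-8) = 13, t = -8 − 1·13 = -21  (check: 411·13 + 254·(-21) = 9)
  q = 1: r = 5, s = -8 − 1·13 = -21, t = 13 − 1·(-21) = 34  (check: 411·(-21) + 254·34 = 5)
  q = 1: r = 4, s = 13 − 1·(-21) = 34, t = -21 − 1·34 = -55  (check: 411·34 + 254·(-55) = 4)
  q = 1: r = 1, s = -21 − 1·34 = -55, t = 34 − 1·(-55) = 89  (check: 411·(-55) + 254·89 = 1)
The row with r = 1 (the gcd) gives the Bezout coefficients s = -55, t = 89.
Result: 411 · (-55) + 254 · (89) = 1.

gcd(411, 254) = 1; s = -55, t = 89 (check: 411·(-55) + 254·89 = 1).


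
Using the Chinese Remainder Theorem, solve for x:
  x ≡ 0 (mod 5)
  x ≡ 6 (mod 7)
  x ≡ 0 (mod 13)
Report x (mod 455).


Moduli 5, 7, 13 are pairwise coprime; by CRT there is a unique solution modulo M = 5 · 7 · 13 = 455.
Solve pairwise, accumulating the modulus:
  Start with x ≡ 0 (mod 5).
  Combine with x ≡ 6 (mod 7): since gcd(5, 7) = 1, we get a unique residue mod 35.
    Write x = 0 + 5·t and substitute into x ≡ 6 (mod 7): 5·t ≡ 6 − 0 = 6 (mod 7).
    The inverse of 5 mod 7 is 3 (since 5·3 = 15 = 2·7 + 1), so t ≡ 3·6 = 18 ≡ 4 (mod 7).
    Then x = 0 + 5·4 = 20, valid modulo lcm(5, 7) = 35: x ≡ 20 (mod 35).
  Combine with x ≡ 0 (mod 13): since gcd(35, 13) = 1, we get a unique residue mod 455.
    Write x = 20 + 35·t and substitute into x ≡ 0 (mod 13): 35·t ≡ 0 − 20 = -20 (mod 13).
    Reduce coefficients mod 13: 9·t ≡ 6 (mod 13).
    The inverse of 9 mod 13 is 3 (since 9·3 = 27 = 2·13 + 1), so t ≡ 3·6 = 18 ≡ 5 (mod 13).
    Then x = 20 + 35·5 = 195, valid modulo lcm(35, 13) = 455: x ≡ 195 (mod 455).
Verify: 195 mod 5 = 0 ✓, 195 mod 7 = 6 ✓, 195 mod 13 = 0 ✓.

x ≡ 195 (mod 455).


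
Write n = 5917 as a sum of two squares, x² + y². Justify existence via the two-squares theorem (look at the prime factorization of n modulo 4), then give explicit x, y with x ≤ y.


Step 1: Factor n = 5917 = 61 · 97.
Step 2: Check the mod-4 condition on each prime factor: 61 ≡ 1 (mod 4), exponent 1; 97 ≡ 1 (mod 4), exponent 1.
All primes ≡ 3 (mod 4) appear to even exponent (or don't appear), so by the two-squares theorem n IS expressible as a sum of two squares.
Step 3: Build a representation. Here n = 61 · 97 is a product of primes ≡ 1 (mod 4). Each prime p ≡ 1 (mod 4) is itself a sum of two squares; find a² by testing p − a² for a perfect square:
  61: 61 − 1² = 60, 61 − 2² = 57, 61 − 3² = 52, 61 − 4² = 45, 61 − 5² = 36 = 6² ⇒ 61 = 5² + 6².
  97: 97 − 1² = 96, 97 − 2² = 93, 97 − 3² = 88, 97 − 4² = 81 = 9² ⇒ 97 = 4² + 9².
  Combine using the Brahmagupta–Fibonacci identity (a² + b²)(c² + d²) = (ac − bd)² + (ad + bc)² = (ac + bd)² + (ad − bc)²:
  61 · 97 = 5917: from (5² + 6²)(4² + 9²), take (5·4 − 6·9, 5·9 + 6·4) = (20 − 54, 45 + 24) = (-34, 69); dropping signs (only squares matter) gives (34, 69); check 34² + 69² = 1156 + 4761 = 5917 ✓.
Step 4: Order so x ≤ y and verify: 34² + 69² = 1156 + 4761 = 5917 = n. ✓

n = 5917 = 34² + 69² (one valid representation with x ≤ y).


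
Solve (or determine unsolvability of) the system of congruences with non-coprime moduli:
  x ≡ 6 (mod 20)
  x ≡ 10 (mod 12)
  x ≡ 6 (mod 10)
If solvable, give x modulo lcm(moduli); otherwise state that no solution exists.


Moduli 20, 12, 10 are not pairwise coprime, so CRT works modulo lcm(m_i) when all pairwise compatibility conditions hold.
Pairwise compatibility: gcd(m_i, m_j) must divide a_i - a_j for every pair.
Merge one congruence at a time:
  Start: x ≡ 6 (mod 20).
  Combine with x ≡ 10 (mod 12): gcd(20, 12) = 4; 10 - 6 = 4, which IS divisible by 4, so compatible.
    Write x = 6 + 20·t and substitute into x ≡ 10 (mod 12): 20·t ≡ 10 − 6 = 4 (mod 12).
    Divide the congruence (and modulus) by g = 4: 5·t ≡ 1 (mod 3).
    Reduce coefficients mod 3: 2·t ≡ 1 (mod 3).
    The inverse of 2 mod 3 is 2 (since 2·2 = 4 = 1·3 + 1), so t ≡ 2·1 = 2 ≡ 2 (mod 3).
    Then x = 6 + 20·2 = 46, valid modulo lcm(20, 12) = 60: x ≡ 46 (mod 60).
  Combine with x ≡ 6 (mod 10): gcd(60, 10) = 10; 6 - 46 = -40, which IS divisible by 10, so compatible.
    Write x = 46 + 60·t and substitute into x ≡ 6 (mod 10): 60·t ≡ 6 − 46 = -40 (mod 10).
    Divide the congruence (and modulus) by g = 10: 6·t ≡ -4 (mod 1).
    Modulo 1 every t works; take t = 0.
    Then x = 46 + 60·0 = 46, valid modulo lcm(60, 10) = 60: x ≡ 46 (mod 60).
Verify: 46 mod 20 = 6, 46 mod 12 = 10, 46 mod 10 = 6.

x ≡ 46 (mod 60).


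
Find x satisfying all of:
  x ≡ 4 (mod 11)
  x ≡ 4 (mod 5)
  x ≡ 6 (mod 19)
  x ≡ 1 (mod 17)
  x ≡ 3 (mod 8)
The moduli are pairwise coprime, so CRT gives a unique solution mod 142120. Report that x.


Product of moduli M = 11 · 5 · 19 · 17 · 8 = 142120.
Merge one congruence at a time:
  Start: x ≡ 4 (mod 11).
  Combine with x ≡ 4 (mod 5); new modulus lcm = 55.
    Write x = 4 + 11·t and substitute into x ≡ 4 (mod 5): 11·t ≡ 4 − 4 = 0 (mod 5).
    Reduce coefficients mod 5: 1·t ≡ 0 (mod 5).
    So t ≡ 0 (mod 5).
    Then x = 4 + 11·0 = 4, valid modulo lcm(11, 5) = 55: x ≡ 4 (mod 55).
  Combine with x ≡ 6 (mod 19); new modulus lcm = 1045.
    Write x = 4 + 55·t and substitute into x ≡ 6 (mod 19): 55·t ≡ 6 − 4 = 2 (mod 19).
    Reduce coefficients mod 19: 17·t ≡ 2 (mod 19).
    The inverse of 17 mod 19 is 9 (since 17·9 = 153 = 8·19 + 1), so t ≡ 9·2 = 18 ≡ 18 (mod 19).
    Then x = 4 + 55·18 = 994, valid modulo lcm(55, 19) = 1045: x ≡ 994 (mod 1045).
  Combine with x ≡ 1 (mod 17); new modulus lcm = 17765.
    Write x = 994 + 1045·t and substitute into x ≡ 1 (mod 17): 1045·t ≡ 1 − 994 = -993 (mod 17).
    Reduce coefficients mod 17: 8·t ≡ 10 (mod 17).
    The inverse of 8 mod 17 is 15 (since 8·15 = 120 = 7·17 + 1), so t ≡ 15·10 = 150 ≡ 14 (mod 17).
    Then x = 994 + 1045·14 = 15624, valid modulo lcm(1045, 17) = 17765: x ≡ 15624 (mod 17765).
  Combine with x ≡ 3 (mod 8); new modulus lcm = 142120.
    Write x = 15624 + 17765·t and substitute into x ≡ 3 (mod 8): 17765·t ≡ 3 − 15624 = -15621 (mod 8).
    Reduce coefficients mod 8: 5·t ≡ 3 (mod 8).
    The inverse of 5 mod 8 is 5 (since 5·5 = 25 = 3·8 + 1), so t ≡ 5·3 = 15 ≡ 7 (mod 8).
    Then x = 15624 + 17765·7 = 139979, valid modulo lcm(17765, 8) = 142120: x ≡ 139979 (mod 142120).
Verify against each original: 139979 mod 11 = 4, 139979 mod 5 = 4, 139979 mod 19 = 6, 139979 mod 17 = 1, 139979 mod 8 = 3.

x ≡ 139979 (mod 142120).


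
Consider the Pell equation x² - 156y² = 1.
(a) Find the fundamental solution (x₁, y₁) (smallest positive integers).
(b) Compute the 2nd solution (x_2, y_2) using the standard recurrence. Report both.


Step 1: Find the fundamental solution (x₁, y₁) of x² - 156y² = 1.
  Expand √156 as a continued fraction. a₀ = ⌊√156⌋ = 12; iterate m_{k+1} = d_k·a_k − m_k, d_{k+1} = (156 − m_{k+1}²)/d_k, a_{k+1} = ⌊(a₀ + m_{k+1})/d_{k+1}⌋ (starting m₀ = 0, d₀ = 1), with convergents p_k = a_k·p_{k-1} + p_{k-2}, q_k = a_k·q_{k-1} + q_{k-2} (p₋₁ = 1, q₋₁ = 0):
  k = 0: a₀ = 12; p₀/q₀ = 12/1; p₀² − 156·q₀² = 144 − 156 = -12.
  k = 1: m = 12, d = 12, a = ⌊(12 + 12)/12⌋ = 2; p/q = (2·12 + 1)/(2·1 + 0) = 25/2; p² − 156·q² = 625 − 624 = 1.
  The first convergent with p² − 156·q² = 1 gives the fundamental solution (x₁, y₁) = (25, 2).
Step 2: Apply the recurrence (x_{n+1}, y_{n+1}) = (x₁x_n + 156y₁y_n, x₁y_n + y₁x_n) repeatedly.
  From (x_1, y_1) = (25, 2): x_2 = 25·25 + 156·2·2 = 1249; y_2 = 25·2 + 2·25 = 100.
Step 3: Verify x_2² - 156·y_2² = 1560001 - 1560000 = 1 (should be 1). ✓

(x_1, y_1) = (25, 2); (x_2, y_2) = (1249, 100).


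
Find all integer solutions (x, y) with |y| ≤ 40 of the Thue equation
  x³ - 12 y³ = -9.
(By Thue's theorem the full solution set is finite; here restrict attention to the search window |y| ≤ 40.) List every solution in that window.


The equation is x³ - 12y³ = -9. For fixed y, x³ = 12·y³ − 9, so a solution requires the RHS to be a perfect cube.
Strategy: iterate y from -40 to 40, compute RHS = 12·y³ − 9, and check whether it is a (positive or negative) perfect cube.
Check small values of y:
  y = 0: RHS = -9 is not a perfect cube.
  y = 1: RHS = 3 is not a perfect cube.
  y = -1: RHS = -21 is not a perfect cube.
  y = 2: RHS = 87 is not a perfect cube.
  y = -2: RHS = -105 is not a perfect cube.
  y = 3: RHS = 315 is not a perfect cube.
  y = -3: RHS = -333 is not a perfect cube.
Continuing the search up to |y| = 40 finds no solutions either.
No (x, y) in the scanned range satisfies the equation.

No integer solutions with |y| ≤ 40.


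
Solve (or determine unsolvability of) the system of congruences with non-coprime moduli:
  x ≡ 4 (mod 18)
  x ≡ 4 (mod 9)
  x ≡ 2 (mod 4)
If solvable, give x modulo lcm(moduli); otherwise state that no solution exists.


Moduli 18, 9, 4 are not pairwise coprime, so CRT works modulo lcm(m_i) when all pairwise compatibility conditions hold.
Pairwise compatibility: gcd(m_i, m_j) must divide a_i - a_j for every pair.
Merge one congruence at a time:
  Start: x ≡ 4 (mod 18).
  Combine with x ≡ 4 (mod 9): gcd(18, 9) = 9; 4 - 4 = 0, which IS divisible by 9, so compatible.
    Write x = 4 + 18·t and substitute into x ≡ 4 (mod 9): 18·t ≡ 4 − 4 = 0 (mod 9).
    Divide the congruence (and modulus) by g = 9: 2·t ≡ 0 (mod 1).
    Modulo 1 every t works; take t = 0.
    Then x = 4 + 18·0 = 4, valid modulo lcm(18, 9) = 18: x ≡ 4 (mod 18).
  Combine with x ≡ 2 (mod 4): gcd(18, 4) = 2; 2 - 4 = -2, which IS divisible by 2, so compatible.
    Write x = 4 + 18·t and substitute into x ≡ 2 (mod 4): 18·t ≡ 2 − 4 = -2 (mod 4).
    Divide the congruence (and modulus) by g = 2: 9·t ≡ -1 (mod 2).
    Reduce coefficients mod 2: 1·t ≡ 1 (mod 2).
    So t ≡ 1 (mod 2).
    Then x = 4 + 18·1 = 22, valid modulo lcm(18, 4) = 36: x ≡ 22 (mod 36).
Verify: 22 mod 18 = 4, 22 mod 9 = 4, 22 mod 4 = 2.

x ≡ 22 (mod 36).


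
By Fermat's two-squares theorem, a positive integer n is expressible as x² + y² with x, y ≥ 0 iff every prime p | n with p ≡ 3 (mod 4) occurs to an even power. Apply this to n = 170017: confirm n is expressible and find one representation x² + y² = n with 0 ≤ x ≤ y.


Step 1: Factor n = 170017 = 17 · 73 · 137.
Step 2: Check the mod-4 condition on each prime factor: 17 ≡ 1 (mod 4), exponent 1; 73 ≡ 1 (mod 4), exponent 1; 137 ≡ 1 (mod 4), exponent 1.
All primes ≡ 3 (mod 4) appear to even exponent (or don't appear), so by the two-squares theorem n IS expressible as a sum of two squares.
Step 3: Build a representation. Here n = 17 · 73 · 137 is a product of primes ≡ 1 (mod 4). Each prime p ≡ 1 (mod 4) is itself a sum of two squares; find a² by testing p − a² for a perfect square:
  17: 17 − 1² = 16 = 4² ⇒ 17 = 1² + 4².
  73: 73 − 1² = 72, 73 − 2² = 69, 73 − 3² = 64 = 8² ⇒ 73 = 3² + 8².
  137: 137 − 1² = 136, 137 − 2² = 133, 137 − 3² = 128, 137 − 4² = 121 = 11² ⇒ 137 = 4² + 11².
  Combine using the Brahmagupta–Fibonacci identity (a² + b²)(c² + d²) = (ac − bd)² + (ad + bc)² = (ac + bd)² + (ad − bc)²:
  17 · 73 = 1241: from (1² + 4²)(3² + 8²), take (1·3 − 4·8, 1·8 + 4·3) = (3 − 32, 8 + 12) = (-29, 20); dropping signs (only squares matter) gives (29, 20); check 29² + 20² = 841 + 400 = 1241 ✓.
  1241 · 137 = 170017: from (29² + 20²)(4² + 11²), take (29·4 − 20·11, 29·11 + 20·4) = (116 − 220, 319 + 80) = (-104, 399); dropping signs (only squares matter) gives (104, 399); check 104² + 399² = 10816 + 159201 = 170017 ✓.
Step 4: Order so x ≤ y and verify: 104² + 399² = 10816 + 159201 = 170017 = n. ✓

n = 170017 = 104² + 399² (one valid representation with x ≤ y).


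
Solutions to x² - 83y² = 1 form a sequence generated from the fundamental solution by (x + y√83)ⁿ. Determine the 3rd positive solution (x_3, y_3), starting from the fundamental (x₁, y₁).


Step 1: Find the fundamental solution (x₁, y₁) of x² - 83y² = 1.
  Expand √83 as a continued fraction. a₀ = ⌊√83⌋ = 9; iterate m_{k+1} = d_k·a_k − m_k, d_{k+1} = (83 − m_{k+1}²)/d_k, a_{k+1} = ⌊(a₀ + m_{k+1})/d_{k+1}⌋ (starting m₀ = 0, d₀ = 1), with convergents p_k = a_k·p_{k-1} + p_{k-2}, q_k = a_k·q_{k-1} + q_{k-2} (p₋₁ = 1, q₋₁ = 0):
  k = 0: a₀ = 9; p₀/q₀ = 9/1; p₀² − 83·q₀² = 81 − 83 = -2.
  k = 1: m = 9, d = 2, a = ⌊(9 + 9)/2⌋ = 9; p/q = (9·9 + 1)/(9·1 + 0) = 82/9; p² − 83·q² = 6724 − 6723 = 1.
  The first convergent with p² − 83·q² = 1 gives the fundamental solution (x₁, y₁) = (82, 9).
Step 2: Apply the recurrence (x_{n+1}, y_{n+1}) = (x₁x_n + 83y₁y_n, x₁y_n + y₁x_n) repeatedly.
  From (x_1, y_1) = (82, 9): x_2 = 82·82 + 83·9·9 = 13447; y_2 = 82·9 + 9·82 = 1476.
  From (x_2, y_2) = (13447, 1476): x_3 = 82·13447 + 83·9·1476 = 2205226; y_3 = 82·1476 + 9·13447 = 242055.
Step 3: Verify x_3² - 83·y_3² = 4863021711076 - 4863021711075 = 1 (should be 1). ✓

(x_1, y_1) = (82, 9); (x_3, y_3) = (2205226, 242055).
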